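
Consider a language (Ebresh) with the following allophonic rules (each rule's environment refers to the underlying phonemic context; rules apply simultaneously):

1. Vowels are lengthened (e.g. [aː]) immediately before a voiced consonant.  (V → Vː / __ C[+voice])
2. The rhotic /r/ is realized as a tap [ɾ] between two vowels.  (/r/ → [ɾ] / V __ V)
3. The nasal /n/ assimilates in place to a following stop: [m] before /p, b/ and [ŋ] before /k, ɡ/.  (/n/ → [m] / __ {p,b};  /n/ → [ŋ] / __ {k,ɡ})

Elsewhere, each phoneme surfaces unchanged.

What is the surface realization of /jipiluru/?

/i/ (between /j/ and /p/) is in the target of rule 1 but the environment (before a voiced consonant) is not met → [i].
/i/ meets the environment for rule 1 (before a voiced consonant) → [iː].
/u/ meets the environment for rule 1 (before a voiced consonant) → [uː].
/r/ (between /u/ and /u/) occurs between two vowels → [ɾ] by rule 2.
/u/ (word-final): rule 1 targets it, but not before a voiced consonant → unchanged [u].

[jipiːluːɾu]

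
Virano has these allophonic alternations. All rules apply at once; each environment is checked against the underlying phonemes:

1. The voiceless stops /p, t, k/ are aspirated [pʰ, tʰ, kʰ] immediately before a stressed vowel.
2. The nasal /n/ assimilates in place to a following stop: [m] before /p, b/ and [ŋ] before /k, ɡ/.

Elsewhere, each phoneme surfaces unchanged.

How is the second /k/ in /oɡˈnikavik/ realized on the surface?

/k/ (word-final) fails the environment for rule 1, so it stays [k].

[k]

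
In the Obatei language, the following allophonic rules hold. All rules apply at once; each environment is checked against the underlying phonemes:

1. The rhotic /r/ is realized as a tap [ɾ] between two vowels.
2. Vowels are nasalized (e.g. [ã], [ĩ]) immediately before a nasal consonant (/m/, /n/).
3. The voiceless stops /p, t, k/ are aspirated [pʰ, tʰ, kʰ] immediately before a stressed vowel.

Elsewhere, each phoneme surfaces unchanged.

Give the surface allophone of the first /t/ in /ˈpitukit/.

[t]

/t/ (between /i/ and /u/) is in the target of rule 3 but the environment (immediately before a stressed vowel) is not met → [t].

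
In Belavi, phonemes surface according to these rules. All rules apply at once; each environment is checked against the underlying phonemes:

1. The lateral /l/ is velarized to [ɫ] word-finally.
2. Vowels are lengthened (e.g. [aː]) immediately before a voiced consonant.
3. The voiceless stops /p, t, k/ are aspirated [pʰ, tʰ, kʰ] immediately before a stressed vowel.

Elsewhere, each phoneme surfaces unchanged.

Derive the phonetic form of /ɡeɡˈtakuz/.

[ɡeːɡˈtʰakuːz]

/e/ (between /ɡ/ and /ɡ/) occurs before a voiced consonant → [eː] by rule 2.
/t/ meets the environment for rule 3 (immediately before a stressed vowel) → [tʰ].
/a/ (between /t/ and /k/) fails the environment for rule 2, so it stays [a].
/k/ (between /a/ and /u/) fails the environment for rule 3, so it stays [k].
/u/ (between /k/ and /z/): before a voiced consonant, so rule 2 applies → [uː].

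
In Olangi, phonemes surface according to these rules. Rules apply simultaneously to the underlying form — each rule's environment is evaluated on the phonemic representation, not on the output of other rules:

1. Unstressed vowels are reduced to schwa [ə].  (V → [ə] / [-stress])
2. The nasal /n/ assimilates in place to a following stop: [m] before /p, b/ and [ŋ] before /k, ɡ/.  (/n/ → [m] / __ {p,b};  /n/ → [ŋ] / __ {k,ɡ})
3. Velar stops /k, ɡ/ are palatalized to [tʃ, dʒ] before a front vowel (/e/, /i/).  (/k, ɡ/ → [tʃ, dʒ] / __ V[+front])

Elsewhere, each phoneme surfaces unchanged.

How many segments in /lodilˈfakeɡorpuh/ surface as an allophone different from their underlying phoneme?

Segments that undergo a rule: /o/ → [ə] (rule 1); /i/ → [ə] (rule 1); /k/ → [tʃ] (rule 3); /e/ → [ə] (rule 1); /o/ → [ə] (rule 1); /u/ → [ə] (rule 1).
All other segments surface unchanged.

6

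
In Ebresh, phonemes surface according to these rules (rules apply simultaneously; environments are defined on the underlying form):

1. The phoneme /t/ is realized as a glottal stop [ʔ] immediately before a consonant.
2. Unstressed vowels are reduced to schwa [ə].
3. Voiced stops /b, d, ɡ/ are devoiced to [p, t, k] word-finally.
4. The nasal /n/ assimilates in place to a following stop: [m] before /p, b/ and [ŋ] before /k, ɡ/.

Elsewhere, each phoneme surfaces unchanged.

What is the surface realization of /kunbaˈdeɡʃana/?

[kəmbəˈdeɡʃənə]

/k/ (word-initial) is unaffected → [k].
Rule 2 applies to /u/ (between /k/ and /n/: in an unstressed syllable) → [ə].
Rule 4 applies to /n/ (between /u/ and /b/: before a labial or velar stop) → [m].
/b/ — between /n/ and /a/; rule 3 does not apply here → [b].
/a/ (between /b/ and /d/): in an unstressed syllable, so rule 2 applies → [ə].
/d/ (between /a/ and /e/): rule 3 targets it, but not word-finally → unchanged [d].
/e/ — between /d/ and /ɡ/; rule 2 does not apply here → [e].
/ɡ/ (between /e/ and /ʃ/): rule 3 targets it, but not word-finally → unchanged [ɡ].
/ʃ/ — not in any rule's target class → [ʃ].
/a/ meets the environment for rule 2 (in an unstressed syllable) → [ə].
/n/ (between /a/ and /a/) is in the target of rule 4 but the environment (before a labial or velar stop) is not met → [n].
/a/ meets the environment for rule 2 (in an unstressed syllable) → [ə].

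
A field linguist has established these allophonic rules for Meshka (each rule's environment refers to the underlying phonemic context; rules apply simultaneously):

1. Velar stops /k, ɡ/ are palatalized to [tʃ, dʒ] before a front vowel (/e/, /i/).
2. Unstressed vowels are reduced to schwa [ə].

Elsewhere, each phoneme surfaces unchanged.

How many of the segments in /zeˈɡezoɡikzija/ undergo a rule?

7

Segments that undergo a rule: /e/ → [ə] (rule 2); /ɡ/ → [dʒ] (rule 1); /o/ → [ə] (rule 2); /ɡ/ → [dʒ] (rule 1); /i/ → [ə] (rule 2); /i/ → [ə] (rule 2); /a/ → [ə] (rule 2).
All other segments surface unchanged.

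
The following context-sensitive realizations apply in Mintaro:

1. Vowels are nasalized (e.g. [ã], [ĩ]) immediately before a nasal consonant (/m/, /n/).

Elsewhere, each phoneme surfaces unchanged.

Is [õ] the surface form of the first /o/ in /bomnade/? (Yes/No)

Yes

/o/ meets the environment for rule 1 (before a nasal consonant) → [õ].
The actual realization is [õ], which matches [õ].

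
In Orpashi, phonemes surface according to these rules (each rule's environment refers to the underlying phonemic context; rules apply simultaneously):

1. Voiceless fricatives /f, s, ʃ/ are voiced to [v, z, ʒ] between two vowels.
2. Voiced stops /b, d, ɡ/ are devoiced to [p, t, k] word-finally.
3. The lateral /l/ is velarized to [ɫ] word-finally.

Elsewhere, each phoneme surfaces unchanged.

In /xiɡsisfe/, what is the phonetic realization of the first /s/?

[s]

/s/ (between /ɡ/ and /i/): rule 1 targets it, but not between two vowels → unchanged [s].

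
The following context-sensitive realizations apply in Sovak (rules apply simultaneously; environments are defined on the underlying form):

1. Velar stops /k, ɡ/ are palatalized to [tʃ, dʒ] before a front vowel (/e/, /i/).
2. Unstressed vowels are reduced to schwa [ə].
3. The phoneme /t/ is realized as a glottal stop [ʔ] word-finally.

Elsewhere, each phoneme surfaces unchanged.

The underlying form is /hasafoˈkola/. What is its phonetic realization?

/h/ (word-initial) is unaffected → [h].
/a/ — between /h/ and /s/, in an unstressed syllable — surfaces as [ə] (rule 2).
/s/ stays [s].
/a/ — between /s/ and /f/, in an unstressed syllable — surfaces as [ə] (rule 2).
/f/ (between /a/ and /o/): no rule targets it → [f].
Rule 2 applies to /o/ (between /f/ and /k/: in an unstressed syllable) → [ə].
/k/ (between /o/ and /o/) is in the target of rule 1 but the environment (before a front vowel) is not met → [k].
/o/ (between /k/ and /l/) fails the environment for rule 2, so it stays [o].
/l/ (between /o/ and /a/): no rule targets it → [l].
/a/ (word-final): in an unstressed syllable, so rule 2 applies → [ə].

[həsəfəˈkolə]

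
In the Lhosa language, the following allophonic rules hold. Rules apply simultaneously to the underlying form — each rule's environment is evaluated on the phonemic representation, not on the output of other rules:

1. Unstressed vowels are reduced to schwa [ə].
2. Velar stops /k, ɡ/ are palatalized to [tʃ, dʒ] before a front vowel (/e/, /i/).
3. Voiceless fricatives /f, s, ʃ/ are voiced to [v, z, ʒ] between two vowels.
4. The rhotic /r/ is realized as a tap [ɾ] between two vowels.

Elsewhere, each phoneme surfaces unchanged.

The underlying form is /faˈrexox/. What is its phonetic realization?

[fəˈɾexəx]

/f/ (word-initial) is in the target of rule 3 but the environment (between two vowels) is not met → [f].
/a/ meets the environment for rule 1 (in an unstressed syllable) → [ə].
/r/ meets the environment for rule 4 (between two vowels) → [ɾ].
/e/ (between /r/ and /x/) is in the target of rule 1 but the environment (in an unstressed syllable) is not met → [e].
/x/ — not in any rule's target class → [x].
/o/ (between /x/ and /x/): in an unstressed syllable, so rule 1 applies → [ə].
/x/ — not in any rule's target class → [x].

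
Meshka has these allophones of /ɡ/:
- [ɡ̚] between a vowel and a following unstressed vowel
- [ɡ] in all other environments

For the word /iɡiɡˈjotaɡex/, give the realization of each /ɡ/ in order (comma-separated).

[ɡ̚], [ɡ], [ɡ̚]

Occurrence 1 (position 2): between a vowel and a following unstressed vowel → [ɡ̚].
Occurrence 2 (position 4): no conditioning environment matches → elsewhere allophone [ɡ].
Occurrence 3 (position 9): between a vowel and a following unstressed vowel → [ɡ̚].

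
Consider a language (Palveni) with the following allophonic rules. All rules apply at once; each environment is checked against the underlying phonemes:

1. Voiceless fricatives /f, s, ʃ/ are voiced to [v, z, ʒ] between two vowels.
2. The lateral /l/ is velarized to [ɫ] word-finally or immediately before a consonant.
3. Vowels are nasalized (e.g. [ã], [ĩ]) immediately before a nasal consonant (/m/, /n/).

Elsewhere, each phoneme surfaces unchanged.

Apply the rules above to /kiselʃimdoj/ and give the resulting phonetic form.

[kizeɫʃĩmdoj]

/k/ stays [k].
/i/ (between /k/ and /s/) fails the environment for rule 3, so it stays [i].
/s/ (between /i/ and /e/) occurs between two vowels → [z] by rule 1.
/e/ — between /s/ and /l/; rule 3 does not apply here → [e].
Rule 2 applies to /l/ (between /e/ and /ʃ/: word-finally or immediately before a consonant) → [ɫ].
/ʃ/ (between /l/ and /i/) is in the target of rule 1 but the environment (between two vowels) is not met → [ʃ].
Rule 3 applies to /i/ (between /ʃ/ and /m/: before a nasal consonant) → [ĩ].
/m/ — not in any rule's target class → [m].
/d/ (between /m/ and /o/): no rule targets it → [d].
/o/ (between /d/ and /j/) fails the environment for rule 3, so it stays [o].
/j/ (word-final): no rule targets it → [j].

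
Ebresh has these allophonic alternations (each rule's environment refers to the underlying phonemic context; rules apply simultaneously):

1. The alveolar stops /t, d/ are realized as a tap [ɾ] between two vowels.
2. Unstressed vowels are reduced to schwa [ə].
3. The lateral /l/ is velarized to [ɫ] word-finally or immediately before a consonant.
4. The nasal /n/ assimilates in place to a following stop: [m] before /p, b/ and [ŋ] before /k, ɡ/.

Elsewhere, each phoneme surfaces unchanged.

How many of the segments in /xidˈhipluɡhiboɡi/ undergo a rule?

Segments that undergo a rule: /i/ → [ə] (rule 2); /u/ → [ə] (rule 2); /i/ → [ə] (rule 2); /o/ → [ə] (rule 2); /i/ → [ə] (rule 2).
All other segments surface unchanged.

5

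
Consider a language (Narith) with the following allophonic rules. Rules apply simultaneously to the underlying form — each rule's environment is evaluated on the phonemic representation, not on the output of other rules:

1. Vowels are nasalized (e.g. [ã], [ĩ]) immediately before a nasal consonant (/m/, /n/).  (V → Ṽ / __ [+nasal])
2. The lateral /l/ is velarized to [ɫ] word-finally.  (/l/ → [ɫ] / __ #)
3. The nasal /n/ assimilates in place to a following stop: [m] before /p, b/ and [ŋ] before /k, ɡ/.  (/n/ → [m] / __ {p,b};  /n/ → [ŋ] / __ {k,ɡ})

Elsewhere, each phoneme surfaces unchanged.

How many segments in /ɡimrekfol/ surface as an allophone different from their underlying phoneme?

Segments that undergo a rule: /i/ → [ĩ] (rule 1); /l/ → [ɫ] (rule 2).
All other segments surface unchanged.

2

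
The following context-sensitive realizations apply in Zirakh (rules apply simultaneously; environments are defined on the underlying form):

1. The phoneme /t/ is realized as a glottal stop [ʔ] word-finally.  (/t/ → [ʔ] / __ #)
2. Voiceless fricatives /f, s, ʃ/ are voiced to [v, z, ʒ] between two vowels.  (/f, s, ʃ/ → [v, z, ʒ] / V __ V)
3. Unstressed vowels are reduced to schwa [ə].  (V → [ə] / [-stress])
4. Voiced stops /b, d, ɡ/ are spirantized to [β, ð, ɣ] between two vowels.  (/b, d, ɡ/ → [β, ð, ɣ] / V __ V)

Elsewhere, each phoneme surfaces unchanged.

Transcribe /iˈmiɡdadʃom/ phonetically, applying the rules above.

[əˈmiɡdədʃəm]

/i/ (word-initial) occurs in an unstressed syllable → [ə] by rule 3.
/m/ (between /i/ and /i/): no rule targets it → [m].
/i/ (between /m/ and /ɡ/) fails the environment for rule 3, so it stays [i].
/ɡ/ — between /i/ and /d/; rule 4 does not apply here → [ɡ].
/d/ (between /ɡ/ and /a/): rule 4 targets it, but not between two vowels → unchanged [d].
/a/ (between /d/ and /d/) occurs in an unstressed syllable → [ə] by rule 3.
/d/ (between /a/ and /ʃ/) is in the target of rule 4 but the environment (between two vowels) is not met → [d].
/ʃ/ (between /d/ and /o/) is in the target of rule 2 but the environment (between two vowels) is not met → [ʃ].
/o/ meets the environment for rule 3 (in an unstressed syllable) → [ə].
/m/ (word-final): no rule targets it → [m].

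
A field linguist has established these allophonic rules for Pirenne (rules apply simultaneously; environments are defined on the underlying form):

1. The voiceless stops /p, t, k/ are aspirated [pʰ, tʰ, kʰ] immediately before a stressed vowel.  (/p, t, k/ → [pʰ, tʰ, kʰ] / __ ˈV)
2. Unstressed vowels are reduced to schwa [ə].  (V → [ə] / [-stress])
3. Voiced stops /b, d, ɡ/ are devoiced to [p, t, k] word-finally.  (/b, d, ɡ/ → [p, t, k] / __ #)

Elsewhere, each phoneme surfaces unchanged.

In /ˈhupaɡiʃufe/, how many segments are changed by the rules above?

4

Segments that undergo a rule: /a/ → [ə] (rule 2); /i/ → [ə] (rule 2); /u/ → [ə] (rule 2); /e/ → [ə] (rule 2).
All other segments surface unchanged.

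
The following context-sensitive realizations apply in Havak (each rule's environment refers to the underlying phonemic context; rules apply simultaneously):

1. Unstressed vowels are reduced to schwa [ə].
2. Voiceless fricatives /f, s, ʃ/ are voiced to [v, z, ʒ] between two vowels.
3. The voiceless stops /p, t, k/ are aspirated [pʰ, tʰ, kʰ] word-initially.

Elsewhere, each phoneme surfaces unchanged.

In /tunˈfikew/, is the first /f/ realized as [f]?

Yes

/f/ (between /n/ and /i/) fails the environment for rule 2, so it stays [f].
The actual realization is [f], which matches [f].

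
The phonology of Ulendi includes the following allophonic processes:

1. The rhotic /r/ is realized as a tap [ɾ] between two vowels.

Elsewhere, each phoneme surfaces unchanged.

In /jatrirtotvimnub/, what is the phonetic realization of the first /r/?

/r/ (between /t/ and /i/): rule 1 targets it, but not between two vowels → unchanged [r].

[r]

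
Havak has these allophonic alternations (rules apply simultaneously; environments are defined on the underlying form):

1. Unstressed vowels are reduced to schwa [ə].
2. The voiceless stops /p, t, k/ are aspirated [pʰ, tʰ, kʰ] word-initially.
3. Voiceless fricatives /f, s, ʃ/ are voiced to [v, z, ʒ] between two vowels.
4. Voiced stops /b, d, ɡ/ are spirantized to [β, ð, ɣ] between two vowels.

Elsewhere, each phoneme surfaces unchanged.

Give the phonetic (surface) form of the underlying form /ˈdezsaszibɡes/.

[ˈdezsəszəbɡəs]

/d/ — word-initial; rule 4 does not apply here → [d].
/e/ (between /d/ and /z/): rule 1 targets it, but not in an unstressed syllable → unchanged [e].
/z/ (between /e/ and /s/): no rule targets it → [z].
/s/ (between /z/ and /a/): rule 3 targets it, but not between two vowels → unchanged [s].
Rule 1 applies to /a/ (between /s/ and /s/: in an unstressed syllable) → [ə].
/s/ (between /a/ and /z/): rule 3 targets it, but not between two vowels → unchanged [s].
/z/ — not in any rule's target class → [z].
/i/ (between /z/ and /b/) occurs in an unstressed syllable → [ə] by rule 1.
/b/ (between /i/ and /ɡ/) fails the environment for rule 4, so it stays [b].
/ɡ/ (between /b/ and /e/): rule 4 targets it, but not between two vowels → unchanged [ɡ].
/e/ — between /ɡ/ and /s/, in an unstressed syllable — surfaces as [ə] (rule 1).
/s/ (word-final) is in the target of rule 3 but the environment (between two vowels) is not met → [s].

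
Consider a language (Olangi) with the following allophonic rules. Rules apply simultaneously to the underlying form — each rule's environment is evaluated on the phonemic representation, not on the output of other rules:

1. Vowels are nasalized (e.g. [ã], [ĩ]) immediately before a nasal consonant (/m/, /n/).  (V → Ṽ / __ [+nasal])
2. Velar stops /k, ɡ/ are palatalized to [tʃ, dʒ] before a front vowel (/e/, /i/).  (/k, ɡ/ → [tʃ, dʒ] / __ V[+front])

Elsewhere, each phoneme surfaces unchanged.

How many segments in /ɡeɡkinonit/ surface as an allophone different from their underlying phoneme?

4

Segments that undergo a rule: /ɡ/ → [dʒ] (rule 2); /k/ → [tʃ] (rule 2); /i/ → [ĩ] (rule 1); /o/ → [õ] (rule 1).
All other segments surface unchanged.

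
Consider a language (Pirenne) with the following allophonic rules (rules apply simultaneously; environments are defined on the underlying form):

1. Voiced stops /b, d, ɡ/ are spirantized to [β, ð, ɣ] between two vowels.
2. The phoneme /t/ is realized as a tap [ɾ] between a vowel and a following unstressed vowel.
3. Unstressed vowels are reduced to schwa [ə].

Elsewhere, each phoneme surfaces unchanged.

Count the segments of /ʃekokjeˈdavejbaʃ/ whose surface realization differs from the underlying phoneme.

6

Segments that undergo a rule: /e/ → [ə] (rule 3); /o/ → [ə] (rule 3); /e/ → [ə] (rule 3); /d/ → [ð] (rule 1); /e/ → [ə] (rule 3); /a/ → [ə] (rule 3).
All other segments surface unchanged.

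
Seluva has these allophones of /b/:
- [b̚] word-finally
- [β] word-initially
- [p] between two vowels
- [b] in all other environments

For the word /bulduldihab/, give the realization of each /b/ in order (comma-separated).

Occurrence 1 (position 1): word-initially → [β].
Occurrence 2 (position 11): word-finally → [b̚].

[β], [b̚]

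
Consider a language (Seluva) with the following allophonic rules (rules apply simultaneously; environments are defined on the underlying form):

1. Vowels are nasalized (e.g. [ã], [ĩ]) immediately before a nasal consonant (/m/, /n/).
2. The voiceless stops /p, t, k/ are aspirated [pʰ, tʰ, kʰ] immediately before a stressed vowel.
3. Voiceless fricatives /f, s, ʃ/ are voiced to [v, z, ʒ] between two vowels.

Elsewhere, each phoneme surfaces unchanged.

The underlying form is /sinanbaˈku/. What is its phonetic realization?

[sĩnãnbaˈkʰu]

/s/ (word-initial) is in the target of rule 3 but the environment (between two vowels) is not met → [s].
Rule 1 applies to /i/ (between /s/ and /n/: before a nasal consonant) → [ĩ].
/n/ (between /i/ and /a/): no rule targets it → [n].
/a/ (between /n/ and /n/) occurs before a nasal consonant → [ã] by rule 1.
/n/ (between /a/ and /b/) is unaffected → [n].
/b/ stays [b].
/a/ (between /b/ and /k/) fails the environment for rule 1, so it stays [a].
/k/ meets the environment for rule 2 (immediately before a stressed vowel) → [kʰ].
/u/ (word-final) is in the target of rule 1 but the environment (before a nasal consonant) is not met → [u].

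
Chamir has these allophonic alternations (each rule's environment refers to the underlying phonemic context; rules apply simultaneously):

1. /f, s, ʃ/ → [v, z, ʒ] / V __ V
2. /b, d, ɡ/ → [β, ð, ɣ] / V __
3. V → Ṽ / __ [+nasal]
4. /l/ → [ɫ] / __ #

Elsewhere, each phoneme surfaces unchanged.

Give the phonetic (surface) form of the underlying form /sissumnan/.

/s/ (word-initial): rule 1 targets it, but not between two vowels → unchanged [s].
/i/ (between /s/ and /s/) fails the environment for rule 3, so it stays [i].
/s/ — between /i/ and /s/; rule 1 does not apply here → [s].
/s/ — between /s/ and /u/; rule 1 does not apply here → [s].
/u/ — between /s/ and /m/, before a nasal consonant — surfaces as [ũ] (rule 3).
/m/ stays [m].
/n/ (between /m/ and /a/): no rule targets it → [n].
/a/ meets the environment for rule 3 (before a nasal consonant) → [ã].
/n/ — not in any rule's target class → [n].

[sissũmnãn]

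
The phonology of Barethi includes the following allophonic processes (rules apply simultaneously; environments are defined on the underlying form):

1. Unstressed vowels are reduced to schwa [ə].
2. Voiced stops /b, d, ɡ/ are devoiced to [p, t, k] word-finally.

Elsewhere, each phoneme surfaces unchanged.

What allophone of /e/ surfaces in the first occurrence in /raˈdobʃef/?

[ə]

/e/ — between /ʃ/ and /f/, in an unstressed syllable — surfaces as [ə] (rule 1).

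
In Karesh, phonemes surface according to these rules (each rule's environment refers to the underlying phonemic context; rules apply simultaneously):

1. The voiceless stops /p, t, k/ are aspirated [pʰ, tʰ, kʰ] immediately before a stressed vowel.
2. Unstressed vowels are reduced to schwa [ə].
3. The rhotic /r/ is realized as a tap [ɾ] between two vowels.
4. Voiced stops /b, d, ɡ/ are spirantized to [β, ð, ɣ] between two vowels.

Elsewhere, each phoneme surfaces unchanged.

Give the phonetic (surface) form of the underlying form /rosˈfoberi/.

/r/ (word-initial): rule 3 targets it, but not between two vowels → unchanged [r].
/o/ — between /r/ and /s/, in an unstressed syllable — surfaces as [ə] (rule 2).
/o/ (between /f/ and /b/) fails the environment for rule 2, so it stays [o].
/b/ — between /o/ and /e/, between two vowels — surfaces as [β] (rule 4).
/e/ — between /b/ and /r/, in an unstressed syllable — surfaces as [ə] (rule 2).
/r/ — between /e/ and /i/, between two vowels — surfaces as [ɾ] (rule 3).
/i/ (word-final): in an unstressed syllable, so rule 2 applies → [ə].

[rəsˈfoβəɾə]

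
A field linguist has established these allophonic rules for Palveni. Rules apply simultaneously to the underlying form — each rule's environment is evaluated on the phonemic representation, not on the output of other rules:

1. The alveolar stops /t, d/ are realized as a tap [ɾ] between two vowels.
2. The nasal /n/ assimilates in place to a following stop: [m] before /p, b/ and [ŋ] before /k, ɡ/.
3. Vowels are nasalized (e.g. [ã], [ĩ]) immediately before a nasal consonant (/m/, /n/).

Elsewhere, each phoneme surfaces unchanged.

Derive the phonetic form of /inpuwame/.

[ĩmpuwãme]

/i/ (word-initial): before a nasal consonant, so rule 3 applies → [ĩ].
/n/ meets the environment for rule 2 (before a labial or velar stop) → [m].
/p/ (between /n/ and /u/): no rule targets it → [p].
/u/ (between /p/ and /w/) is in the target of rule 3 but the environment (before a nasal consonant) is not met → [u].
/w/ (between /u/ and /a/) is unaffected → [w].
/a/ — between /w/ and /m/, before a nasal consonant — surfaces as [ã] (rule 3).
/m/ stays [m].
/e/ (word-final): rule 3 targets it, but not before a nasal consonant → unchanged [e].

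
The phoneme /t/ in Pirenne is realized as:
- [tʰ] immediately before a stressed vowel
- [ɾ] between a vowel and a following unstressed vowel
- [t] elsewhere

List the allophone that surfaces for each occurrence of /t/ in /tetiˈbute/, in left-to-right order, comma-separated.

Occurrence 1 (position 1): no conditioning environment matches → elsewhere allophone [t].
Occurrence 2 (position 3): between a vowel and an unstressed vowel → [ɾ].
Occurrence 3 (position 7): between a vowel and an unstressed vowel → [ɾ].

[t], [ɾ], [ɾ]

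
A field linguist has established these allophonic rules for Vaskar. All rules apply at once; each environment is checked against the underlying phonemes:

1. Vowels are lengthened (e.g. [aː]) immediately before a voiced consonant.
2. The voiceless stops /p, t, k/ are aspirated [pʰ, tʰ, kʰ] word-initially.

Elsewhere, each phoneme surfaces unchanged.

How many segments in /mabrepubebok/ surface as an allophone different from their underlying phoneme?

Segments that undergo a rule: /a/ → [aː] (rule 1); /u/ → [uː] (rule 1); /e/ → [eː] (rule 1).
All other segments surface unchanged.

3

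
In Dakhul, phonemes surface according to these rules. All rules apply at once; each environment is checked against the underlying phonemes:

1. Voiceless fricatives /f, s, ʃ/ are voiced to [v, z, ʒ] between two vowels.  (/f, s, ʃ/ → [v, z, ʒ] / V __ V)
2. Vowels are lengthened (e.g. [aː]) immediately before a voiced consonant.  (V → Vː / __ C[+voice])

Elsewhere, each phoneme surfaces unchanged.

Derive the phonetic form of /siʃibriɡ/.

/s/ (word-initial) is in the target of rule 1 but the environment (between two vowels) is not met → [s].
/i/ — between /s/ and /ʃ/; rule 2 does not apply here → [i].
/ʃ/ meets the environment for rule 1 (between two vowels) → [ʒ].
/i/ — between /ʃ/ and /b/, before a voiced consonant — surfaces as [iː] (rule 2).
/b/ (between /i/ and /r/): no rule targets it → [b].
/r/ (between /b/ and /i/) is unaffected → [r].
/i/ — between /r/ and /ɡ/, before a voiced consonant — surfaces as [iː] (rule 2).
/ɡ/ (word-final) is unaffected → [ɡ].

[siʒiːbriːɡ]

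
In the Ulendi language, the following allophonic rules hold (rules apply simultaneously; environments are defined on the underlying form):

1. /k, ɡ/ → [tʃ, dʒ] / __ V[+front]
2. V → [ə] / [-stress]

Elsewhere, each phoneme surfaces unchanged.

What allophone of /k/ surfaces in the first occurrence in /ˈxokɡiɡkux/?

[k]

/k/ (between /o/ and /ɡ/) fails the environment for rule 1, so it stays [k].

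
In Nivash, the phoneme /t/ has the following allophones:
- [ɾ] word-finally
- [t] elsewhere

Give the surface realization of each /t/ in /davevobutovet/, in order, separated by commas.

Occurrence 1 (position 9): no conditioning environment matches → elsewhere allophone [t].
Occurrence 2 (position 13): word-finally → [ɾ].

[t], [ɾ]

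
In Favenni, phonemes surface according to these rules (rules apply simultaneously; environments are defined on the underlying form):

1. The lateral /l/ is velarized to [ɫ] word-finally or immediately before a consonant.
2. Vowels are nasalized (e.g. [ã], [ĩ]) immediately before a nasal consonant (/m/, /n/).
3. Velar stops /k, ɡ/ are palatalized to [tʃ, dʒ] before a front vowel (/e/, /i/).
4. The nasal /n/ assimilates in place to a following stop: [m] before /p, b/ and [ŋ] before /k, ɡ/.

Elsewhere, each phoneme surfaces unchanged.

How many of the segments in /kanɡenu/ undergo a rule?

Segments that undergo a rule: /a/ → [ã] (rule 2); /n/ → [ŋ] (rule 4); /ɡ/ → [dʒ] (rule 3); /e/ → [ẽ] (rule 2).
All other segments surface unchanged.

4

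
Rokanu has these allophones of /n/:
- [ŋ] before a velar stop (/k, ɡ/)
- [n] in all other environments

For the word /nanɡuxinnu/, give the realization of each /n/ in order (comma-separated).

Occurrence 1 (position 1): no conditioning environment matches → elsewhere allophone [n].
Occurrence 2 (position 3): before a velar stop → [ŋ].
Occurrence 3 (position 8): no conditioning environment matches → elsewhere allophone [n].
Occurrence 4 (position 9): no conditioning environment matches → elsewhere allophone [n].

[n], [ŋ], [n], [n]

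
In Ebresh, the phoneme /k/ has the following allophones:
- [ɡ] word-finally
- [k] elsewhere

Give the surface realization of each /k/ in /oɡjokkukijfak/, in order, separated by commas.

[k], [k], [k], [ɡ]

Occurrence 1 (position 5): no conditioning environment matches → elsewhere allophone [k].
Occurrence 2 (position 6): no conditioning environment matches → elsewhere allophone [k].
Occurrence 3 (position 8): no conditioning environment matches → elsewhere allophone [k].
Occurrence 4 (position 13): word-finally → [ɡ].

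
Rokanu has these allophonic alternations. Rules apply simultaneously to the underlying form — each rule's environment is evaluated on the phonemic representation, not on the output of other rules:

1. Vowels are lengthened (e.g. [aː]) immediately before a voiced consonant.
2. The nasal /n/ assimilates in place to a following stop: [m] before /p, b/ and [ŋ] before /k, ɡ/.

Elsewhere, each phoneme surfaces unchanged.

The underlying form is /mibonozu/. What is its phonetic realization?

[miːboːnoːzu]

/m/ — not in any rule's target class → [m].
Rule 1 applies to /i/ (between /m/ and /b/: before a voiced consonant) → [iː].
/b/ (between /i/ and /o/): no rule targets it → [b].
Rule 1 applies to /o/ (between /b/ and /n/: before a voiced consonant) → [oː].
/n/ (between /o/ and /o/) fails the environment for rule 2, so it stays [n].
/o/ (between /n/ and /z/): before a voiced consonant, so rule 1 applies → [oː].
/z/ stays [z].
/u/ (word-final): rule 1 targets it, but not before a voiced consonant → unchanged [u].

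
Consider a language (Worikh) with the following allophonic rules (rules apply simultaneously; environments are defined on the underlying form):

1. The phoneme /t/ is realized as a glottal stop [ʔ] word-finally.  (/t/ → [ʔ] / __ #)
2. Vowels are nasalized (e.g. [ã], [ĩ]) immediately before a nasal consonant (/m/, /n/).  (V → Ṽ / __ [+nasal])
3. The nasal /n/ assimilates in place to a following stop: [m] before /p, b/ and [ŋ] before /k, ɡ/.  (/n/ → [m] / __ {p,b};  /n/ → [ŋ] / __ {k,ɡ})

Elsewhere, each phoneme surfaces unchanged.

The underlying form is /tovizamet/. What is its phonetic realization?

/t/ (word-initial) fails the environment for rule 1, so it stays [t].
/o/ (between /t/ and /v/): rule 2 targets it, but not before a nasal consonant → unchanged [o].
/v/ — not in any rule's target class → [v].
/i/ — between /v/ and /z/; rule 2 does not apply here → [i].
/z/ (between /i/ and /a/) is unaffected → [z].
Rule 2 applies to /a/ (between /z/ and /m/: before a nasal consonant) → [ã].
/m/ (between /a/ and /e/) is unaffected → [m].
/e/ — between /m/ and /t/; rule 2 does not apply here → [e].
/t/ (word-final): word-finally, so rule 1 applies → [ʔ].

[tovizãmeʔ]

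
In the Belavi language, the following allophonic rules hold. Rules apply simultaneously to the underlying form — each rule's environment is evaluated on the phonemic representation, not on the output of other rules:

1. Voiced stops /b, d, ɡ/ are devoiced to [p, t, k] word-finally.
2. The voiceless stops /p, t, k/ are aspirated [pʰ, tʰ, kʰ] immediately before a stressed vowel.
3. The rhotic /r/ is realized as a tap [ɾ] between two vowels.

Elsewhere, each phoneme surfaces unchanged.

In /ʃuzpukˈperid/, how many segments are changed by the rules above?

Segments that undergo a rule: /p/ → [pʰ] (rule 2); /r/ → [ɾ] (rule 3); /d/ → [t] (rule 1).
All other segments surface unchanged.

3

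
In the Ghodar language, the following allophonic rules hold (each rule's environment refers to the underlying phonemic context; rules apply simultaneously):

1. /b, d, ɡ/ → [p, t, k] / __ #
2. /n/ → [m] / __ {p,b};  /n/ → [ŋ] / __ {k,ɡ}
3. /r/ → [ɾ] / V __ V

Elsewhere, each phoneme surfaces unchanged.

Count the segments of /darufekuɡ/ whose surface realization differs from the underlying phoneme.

Segments that undergo a rule: /r/ → [ɾ] (rule 3); /ɡ/ → [k] (rule 1).
All other segments surface unchanged.

2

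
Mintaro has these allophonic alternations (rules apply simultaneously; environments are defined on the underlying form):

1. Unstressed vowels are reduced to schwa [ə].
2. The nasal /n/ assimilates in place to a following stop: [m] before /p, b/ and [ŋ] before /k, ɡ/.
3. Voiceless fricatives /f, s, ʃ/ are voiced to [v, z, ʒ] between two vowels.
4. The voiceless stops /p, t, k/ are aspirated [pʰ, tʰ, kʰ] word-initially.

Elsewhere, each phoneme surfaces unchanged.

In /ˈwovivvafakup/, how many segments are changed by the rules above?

Segments that undergo a rule: /i/ → [ə] (rule 1); /a/ → [ə] (rule 1); /f/ → [v] (rule 3); /a/ → [ə] (rule 1); /u/ → [ə] (rule 1).
All other segments surface unchanged.

5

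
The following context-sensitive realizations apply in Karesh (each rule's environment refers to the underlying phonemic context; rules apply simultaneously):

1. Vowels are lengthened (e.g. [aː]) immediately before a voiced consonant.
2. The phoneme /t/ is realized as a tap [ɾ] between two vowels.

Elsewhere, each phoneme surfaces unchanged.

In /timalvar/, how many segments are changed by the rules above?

3

Segments that undergo a rule: /i/ → [iː] (rule 1); /a/ → [aː] (rule 1); /a/ → [aː] (rule 1).
All other segments surface unchanged.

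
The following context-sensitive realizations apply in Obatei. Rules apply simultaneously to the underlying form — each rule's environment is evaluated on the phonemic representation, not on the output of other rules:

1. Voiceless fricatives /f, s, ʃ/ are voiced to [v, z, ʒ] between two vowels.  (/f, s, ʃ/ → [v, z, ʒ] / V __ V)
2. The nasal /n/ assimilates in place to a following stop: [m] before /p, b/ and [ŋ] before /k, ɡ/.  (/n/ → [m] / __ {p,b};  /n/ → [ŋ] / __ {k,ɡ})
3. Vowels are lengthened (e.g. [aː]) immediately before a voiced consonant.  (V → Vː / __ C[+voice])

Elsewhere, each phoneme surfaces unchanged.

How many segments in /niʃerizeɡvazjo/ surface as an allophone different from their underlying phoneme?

Segments that undergo a rule: /ʃ/ → [ʒ] (rule 1); /e/ → [eː] (rule 3); /i/ → [iː] (rule 3); /e/ → [eː] (rule 3); /a/ → [aː] (rule 3).
All other segments surface unchanged.

5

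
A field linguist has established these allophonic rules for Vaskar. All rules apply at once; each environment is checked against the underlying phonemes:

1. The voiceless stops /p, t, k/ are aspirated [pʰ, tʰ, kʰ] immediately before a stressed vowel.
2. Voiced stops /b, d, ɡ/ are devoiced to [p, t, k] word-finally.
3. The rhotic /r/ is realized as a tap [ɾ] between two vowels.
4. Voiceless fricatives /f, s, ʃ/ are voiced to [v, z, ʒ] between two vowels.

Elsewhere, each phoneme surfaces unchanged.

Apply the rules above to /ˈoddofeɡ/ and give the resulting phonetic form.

[ˈoddovek]

/o/ — not in any rule's target class → [o].
/d/ (between /o/ and /d/): rule 2 targets it, but not word-finally → unchanged [d].
/d/ (between /d/ and /o/): rule 2 targets it, but not word-finally → unchanged [d].
/o/ (between /d/ and /f/): no rule targets it → [o].
/f/ (between /o/ and /e/): between two vowels, so rule 4 applies → [v].
/e/ stays [e].
Rule 2 applies to /ɡ/ (word-final: word-finally) → [k].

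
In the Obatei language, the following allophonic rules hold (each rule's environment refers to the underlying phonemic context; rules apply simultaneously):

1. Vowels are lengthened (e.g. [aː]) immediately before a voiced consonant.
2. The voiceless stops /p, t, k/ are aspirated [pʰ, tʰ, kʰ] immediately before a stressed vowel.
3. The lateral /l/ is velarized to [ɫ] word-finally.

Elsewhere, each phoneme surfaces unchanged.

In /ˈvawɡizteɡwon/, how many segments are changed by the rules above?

4

Segments that undergo a rule: /a/ → [aː] (rule 1); /i/ → [iː] (rule 1); /e/ → [eː] (rule 1); /o/ → [oː] (rule 1).
All other segments surface unchanged.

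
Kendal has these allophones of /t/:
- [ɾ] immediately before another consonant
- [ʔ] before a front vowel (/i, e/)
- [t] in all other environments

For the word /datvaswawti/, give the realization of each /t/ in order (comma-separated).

Occurrence 1 (position 3): immediately before another consonant → [ɾ].
Occurrence 2 (position 10): before a front vowel (/i, e/) → [ʔ].

[ɾ], [ʔ]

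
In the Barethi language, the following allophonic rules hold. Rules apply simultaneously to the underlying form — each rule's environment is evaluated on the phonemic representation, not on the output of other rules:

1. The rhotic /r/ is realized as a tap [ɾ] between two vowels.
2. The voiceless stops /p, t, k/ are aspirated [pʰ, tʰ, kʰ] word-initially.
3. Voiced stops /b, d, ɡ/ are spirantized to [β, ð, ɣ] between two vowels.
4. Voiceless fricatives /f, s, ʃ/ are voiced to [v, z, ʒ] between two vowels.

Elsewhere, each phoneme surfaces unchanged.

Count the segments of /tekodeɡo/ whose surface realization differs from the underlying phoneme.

Segments that undergo a rule: /t/ → [tʰ] (rule 2); /d/ → [ð] (rule 3); /ɡ/ → [ɣ] (rule 3).
All other segments surface unchanged.

3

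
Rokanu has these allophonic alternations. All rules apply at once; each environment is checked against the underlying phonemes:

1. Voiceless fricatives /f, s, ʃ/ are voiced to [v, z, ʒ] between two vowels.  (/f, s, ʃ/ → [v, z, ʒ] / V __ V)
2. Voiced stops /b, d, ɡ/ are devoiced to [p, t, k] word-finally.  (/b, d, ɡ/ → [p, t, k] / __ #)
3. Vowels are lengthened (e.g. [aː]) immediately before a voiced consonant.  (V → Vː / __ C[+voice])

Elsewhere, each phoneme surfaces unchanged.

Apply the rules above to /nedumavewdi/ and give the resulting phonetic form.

/n/ stays [n].
/e/ (between /n/ and /d/) occurs before a voiced consonant → [eː] by rule 3.
/d/ (between /e/ and /u/) fails the environment for rule 2, so it stays [d].
/u/ (between /d/ and /m/): before a voiced consonant, so rule 3 applies → [uː].
/m/ (between /u/ and /a/): no rule targets it → [m].
/a/ — between /m/ and /v/, before a voiced consonant — surfaces as [aː] (rule 3).
/v/ (between /a/ and /e/) is unaffected → [v].
/e/ — between /v/ and /w/, before a voiced consonant — surfaces as [eː] (rule 3).
/w/ stays [w].
/d/ (between /w/ and /i/): rule 2 targets it, but not word-finally → unchanged [d].
/i/ (word-final): rule 3 targets it, but not before a voiced consonant → unchanged [i].

[neːduːmaːveːwdi]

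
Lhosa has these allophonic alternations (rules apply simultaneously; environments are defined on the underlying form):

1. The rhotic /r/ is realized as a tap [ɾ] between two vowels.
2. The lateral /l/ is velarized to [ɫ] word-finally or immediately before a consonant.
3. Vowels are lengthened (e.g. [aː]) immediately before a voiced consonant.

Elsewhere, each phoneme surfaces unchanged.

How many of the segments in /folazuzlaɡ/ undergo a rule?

Segments that undergo a rule: /o/ → [oː] (rule 3); /a/ → [aː] (rule 3); /u/ → [uː] (rule 3); /a/ → [aː] (rule 3).
All other segments surface unchanged.

4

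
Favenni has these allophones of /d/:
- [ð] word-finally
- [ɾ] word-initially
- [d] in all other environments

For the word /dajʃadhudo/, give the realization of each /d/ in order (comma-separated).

[ɾ], [d], [d]

Occurrence 1 (position 1): word-initially → [ɾ].
Occurrence 2 (position 6): no conditioning environment matches → elsewhere allophone [d].
Occurrence 3 (position 9): no conditioning environment matches → elsewhere allophone [d].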